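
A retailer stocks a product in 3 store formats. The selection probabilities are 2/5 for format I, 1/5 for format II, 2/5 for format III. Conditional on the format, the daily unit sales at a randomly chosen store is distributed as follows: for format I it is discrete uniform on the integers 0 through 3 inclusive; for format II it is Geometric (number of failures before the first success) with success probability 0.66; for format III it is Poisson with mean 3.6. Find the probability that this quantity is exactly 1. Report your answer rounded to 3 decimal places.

0.184

Conditional on each format, P(X = 1): I: 0.25; II: 0.2244; III: 0.0983654.
By total probability, P(X = 1) = 0.4·0.25 + 0.2·0.2244 + 0.4·0.0983654 = 0.184226.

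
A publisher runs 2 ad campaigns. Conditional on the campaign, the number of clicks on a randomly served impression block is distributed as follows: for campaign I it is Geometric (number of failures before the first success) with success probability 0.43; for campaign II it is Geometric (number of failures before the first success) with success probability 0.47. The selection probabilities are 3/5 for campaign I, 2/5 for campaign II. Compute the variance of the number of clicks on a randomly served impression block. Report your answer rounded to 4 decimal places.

Per component, I: μ=1.32558, E[X²]=4.83991; II: μ=1.12766, E[X²]=3.67089.
E[X] = 0.6·1.32558 + 0.4·1.12766 = 1.24641.
E[X²] = 0.6·4.83991 + 0.4·3.67089 = 4.3723.
Var(X) = E[X²] − (E[X])² = 4.3723 − 1.55354 = 2.81876.

2.8188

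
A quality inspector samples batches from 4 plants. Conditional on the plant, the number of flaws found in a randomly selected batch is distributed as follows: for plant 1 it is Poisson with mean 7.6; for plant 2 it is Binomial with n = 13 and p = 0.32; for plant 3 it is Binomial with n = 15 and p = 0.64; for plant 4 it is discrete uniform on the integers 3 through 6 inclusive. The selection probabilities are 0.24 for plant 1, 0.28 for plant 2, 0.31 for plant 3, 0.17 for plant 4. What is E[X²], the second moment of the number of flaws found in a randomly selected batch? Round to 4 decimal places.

For each component E[X²] = Var + (mean)², giving 1: 65.36; 2: 20.1344; 3: 95.616; 4: 21.5.
Overall E[X²] = 0.24·65.36 + 0.28·20.1344 + 0.31·95.616 + 0.17·21.5 = 54.62.

54.6200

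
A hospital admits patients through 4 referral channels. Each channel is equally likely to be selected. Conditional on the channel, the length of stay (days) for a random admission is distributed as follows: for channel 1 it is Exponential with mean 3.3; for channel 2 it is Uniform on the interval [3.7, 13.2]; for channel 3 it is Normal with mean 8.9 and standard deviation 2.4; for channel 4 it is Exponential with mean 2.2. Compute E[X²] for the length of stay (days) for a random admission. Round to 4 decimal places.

48.8383

For each component E[X²] = Var + (mean)², giving 1: 21.78; 2: 78.9233; 3: 84.97; 4: 9.68.
Overall E[X²] = 0.25·21.78 + 0.25·78.9233 + 0.25·84.97 + 0.25·9.68 = 48.8383.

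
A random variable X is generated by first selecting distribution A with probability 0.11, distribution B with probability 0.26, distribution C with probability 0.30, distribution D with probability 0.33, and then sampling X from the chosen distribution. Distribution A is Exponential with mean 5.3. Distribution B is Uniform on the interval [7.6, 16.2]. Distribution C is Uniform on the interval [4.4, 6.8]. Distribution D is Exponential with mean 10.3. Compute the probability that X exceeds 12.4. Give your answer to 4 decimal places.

Conditional on each component, P(X > 12.4): A: 0.096364; B: 0.44186; C: 0; D: 0.300027.
By total probability, P(X > 12.4) = 0.11·0.096364 + 0.26·0.44186 + 0.3·0 + 0.33·0.300027 = 0.224493.

0.2245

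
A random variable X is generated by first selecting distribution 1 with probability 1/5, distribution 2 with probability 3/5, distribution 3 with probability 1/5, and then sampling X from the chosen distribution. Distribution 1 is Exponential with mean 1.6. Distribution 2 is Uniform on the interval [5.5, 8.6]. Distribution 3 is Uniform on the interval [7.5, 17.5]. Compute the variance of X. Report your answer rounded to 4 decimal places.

Per component, 1: μ=1.6, E[X²]=5.12; 2: μ=7.05, E[X²]=50.5033; 3: μ=12.5, E[X²]=164.583.
E[X] = 0.2·1.6 + 0.6·7.05 + 0.2·12.5 = 7.05.
E[X²] = 0.2·5.12 + 0.6·50.5033 + 0.2·164.583 = 64.2427.
Var(X) = E[X²] − (E[X])² = 64.2427 − 49.7025 = 14.5402.

14.5402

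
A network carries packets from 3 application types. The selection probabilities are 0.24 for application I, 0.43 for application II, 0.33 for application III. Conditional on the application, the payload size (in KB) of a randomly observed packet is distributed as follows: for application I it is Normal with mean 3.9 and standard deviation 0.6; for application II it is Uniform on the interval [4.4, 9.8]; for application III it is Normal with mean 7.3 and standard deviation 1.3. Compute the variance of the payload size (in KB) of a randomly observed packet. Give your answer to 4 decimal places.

3.6670

Per component, I: μ=3.9, E[X²]=15.57; II: μ=7.1, E[X²]=52.84; III: μ=7.3, E[X²]=54.98.
E[X] = 0.24·3.9 + 0.43·7.1 + 0.33·7.3 = 6.398.
E[X²] = 0.24·15.57 + 0.43·52.84 + 0.33·54.98 = 44.6014.
Var(X) = E[X²] − (E[X])² = 44.6014 − 40.9344 = 3.667.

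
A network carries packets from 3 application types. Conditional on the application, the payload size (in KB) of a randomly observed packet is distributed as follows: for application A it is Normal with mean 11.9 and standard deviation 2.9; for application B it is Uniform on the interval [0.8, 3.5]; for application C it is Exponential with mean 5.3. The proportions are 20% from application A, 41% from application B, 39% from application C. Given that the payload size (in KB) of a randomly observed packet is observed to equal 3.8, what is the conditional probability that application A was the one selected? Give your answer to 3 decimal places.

0.015

Likelihoods f(3.8 | ·): A: 0.00278262; B: 0; C: 0.0921177.
Posterior ∝ prior × likelihood. Numerator for A: 0.2·0.00278262 = 0.000556524.
Normalizing constant: 0.2·0.00278262 + 0.41·0 + 0.39·0.0921177 = 0.0364824.
P(A | observation) = 0.000556524 / 0.0364824 = 0.0152546.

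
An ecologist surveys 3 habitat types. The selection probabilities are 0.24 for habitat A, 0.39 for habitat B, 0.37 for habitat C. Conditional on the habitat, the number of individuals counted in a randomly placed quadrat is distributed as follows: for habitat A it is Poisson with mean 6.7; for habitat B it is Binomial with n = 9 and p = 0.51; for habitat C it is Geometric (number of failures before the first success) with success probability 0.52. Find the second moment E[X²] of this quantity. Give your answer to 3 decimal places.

For each component E[X²] = Var + (mean)², giving A: 51.59; B: 23.3172; C: 2.62722.
Overall E[X²] = 0.24·51.59 + 0.39·23.3172 + 0.37·2.62722 = 22.4474.

22.447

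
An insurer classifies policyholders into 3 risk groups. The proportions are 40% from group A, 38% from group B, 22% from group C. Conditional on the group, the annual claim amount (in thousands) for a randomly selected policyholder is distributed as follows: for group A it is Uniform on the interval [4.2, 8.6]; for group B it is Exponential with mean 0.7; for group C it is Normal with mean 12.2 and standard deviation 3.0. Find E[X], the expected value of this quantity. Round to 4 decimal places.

5.5100

Component means — A: 6.4; B: 0.7; C: 12.2.
E[X] = 0.4·6.4 + 0.38·0.7 + 0.22·12.2 = 5.51.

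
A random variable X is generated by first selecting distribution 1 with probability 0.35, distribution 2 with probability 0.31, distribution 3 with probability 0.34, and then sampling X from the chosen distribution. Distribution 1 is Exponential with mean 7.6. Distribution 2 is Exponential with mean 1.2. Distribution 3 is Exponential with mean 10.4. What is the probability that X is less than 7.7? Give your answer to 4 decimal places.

Conditional on each component, P(X < 7.7): 1: 0.636929; 2: 0.998366; 3: 0.52307.
By total probability, P(X < 7.7) = 0.35·0.636929 + 0.31·0.998366 + 0.34·0.52307 = 0.710262.

0.7103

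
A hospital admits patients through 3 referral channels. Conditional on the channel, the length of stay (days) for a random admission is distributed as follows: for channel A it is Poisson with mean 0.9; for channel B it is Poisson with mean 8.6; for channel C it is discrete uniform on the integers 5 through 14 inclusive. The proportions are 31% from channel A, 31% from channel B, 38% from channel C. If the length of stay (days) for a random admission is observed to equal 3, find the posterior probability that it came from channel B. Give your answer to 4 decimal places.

Likelihoods P(X=3 | ·): A: 0.0493982; B: 0.0195169; C: 0.
Posterior ∝ prior × likelihood. Numerator for B: 0.31·0.0195169 = 0.00605025.
Normalizing constant: 0.31·0.0493982 + 0.31·0.0195169 + 0.38·0 = 0.0213637.
P(B | observation) = 0.00605025 / 0.0213637 = 0.283202.

0.2832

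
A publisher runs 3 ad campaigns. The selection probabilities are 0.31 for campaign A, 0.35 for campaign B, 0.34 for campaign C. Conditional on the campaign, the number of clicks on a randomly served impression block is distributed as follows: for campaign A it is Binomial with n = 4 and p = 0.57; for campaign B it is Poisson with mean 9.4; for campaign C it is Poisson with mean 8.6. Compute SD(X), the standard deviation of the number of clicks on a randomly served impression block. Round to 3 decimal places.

4.038

Per component, A: μ=2.28, E[X²]=6.1788; B: μ=9.4, E[X²]=97.76; C: μ=8.6, E[X²]=82.56.
E[X] = 0.31·2.28 + 0.35·9.4 + 0.34·8.6 = 6.9208.
E[X²] = 0.31·6.1788 + 0.35·97.76 + 0.34·82.56 = 64.2018.
Var(X) = E[X²] − (E[X])² = 64.2018 − 47.8975 = 16.3044.
SD(X) = √16.3044 = 4.03787.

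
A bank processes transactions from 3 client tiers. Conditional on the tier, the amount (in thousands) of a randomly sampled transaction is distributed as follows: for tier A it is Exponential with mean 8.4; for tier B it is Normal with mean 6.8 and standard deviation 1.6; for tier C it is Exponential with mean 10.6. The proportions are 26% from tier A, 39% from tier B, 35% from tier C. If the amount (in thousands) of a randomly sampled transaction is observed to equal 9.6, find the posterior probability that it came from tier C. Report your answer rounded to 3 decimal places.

Likelihoods f(9.6 | ·): A: 0.0379651; B: 0.0539233; C: 0.0381391.
Posterior ∝ prior × likelihood. Numerator for C: 0.35·0.0381391 = 0.0133487.
Normalizing constant: 0.26·0.0379651 + 0.39·0.0539233 + 0.35·0.0381391 = 0.0442497.
P(C | observation) = 0.0133487 / 0.0442497 = 0.301667.

0.302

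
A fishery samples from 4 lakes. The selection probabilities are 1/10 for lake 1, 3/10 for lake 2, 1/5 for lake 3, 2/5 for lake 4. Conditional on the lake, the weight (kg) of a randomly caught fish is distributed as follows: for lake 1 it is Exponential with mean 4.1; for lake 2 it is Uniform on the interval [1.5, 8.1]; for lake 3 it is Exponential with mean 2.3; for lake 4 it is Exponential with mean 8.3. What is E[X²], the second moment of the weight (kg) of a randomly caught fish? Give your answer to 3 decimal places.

For each component E[X²] = Var + (mean)², giving 1: 33.62; 2: 26.67; 3: 10.58; 4: 137.78.
Overall E[X²] = 0.1·33.62 + 0.3·26.67 + 0.2·10.58 + 0.4·137.78 = 68.591.

68.591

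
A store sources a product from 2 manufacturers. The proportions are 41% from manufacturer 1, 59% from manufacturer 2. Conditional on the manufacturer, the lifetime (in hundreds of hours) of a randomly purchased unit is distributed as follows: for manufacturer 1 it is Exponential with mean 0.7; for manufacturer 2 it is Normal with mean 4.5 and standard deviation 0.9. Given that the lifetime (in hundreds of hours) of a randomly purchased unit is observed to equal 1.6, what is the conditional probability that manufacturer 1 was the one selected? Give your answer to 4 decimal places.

0.9762

Likelihoods f(1.6 | ·): 1: 0.145288; 2: 0.00246655.
Posterior ∝ prior × likelihood. Numerator for 1: 0.41·0.145288 = 0.059568.
Normalizing constant: 0.41·0.145288 + 0.59·0.00246655 = 0.0610232.
P(1 | observation) = 0.059568 / 0.0610232 = 0.976152.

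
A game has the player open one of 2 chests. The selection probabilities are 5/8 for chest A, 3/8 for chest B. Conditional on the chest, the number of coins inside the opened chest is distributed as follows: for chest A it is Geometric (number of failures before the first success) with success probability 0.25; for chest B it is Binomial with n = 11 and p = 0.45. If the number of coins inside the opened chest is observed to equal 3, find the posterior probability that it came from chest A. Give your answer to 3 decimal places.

Likelihoods P(X=3 | ·): A: 0.105469; B: 0.125899.
Posterior ∝ prior × likelihood. Numerator for A: 0.625·0.105469 = 0.065918.
Normalizing constant: 0.625·0.105469 + 0.375·0.125899 = 0.11313.
P(A | observation) = 0.065918 / 0.11313 = 0.582674.

0.583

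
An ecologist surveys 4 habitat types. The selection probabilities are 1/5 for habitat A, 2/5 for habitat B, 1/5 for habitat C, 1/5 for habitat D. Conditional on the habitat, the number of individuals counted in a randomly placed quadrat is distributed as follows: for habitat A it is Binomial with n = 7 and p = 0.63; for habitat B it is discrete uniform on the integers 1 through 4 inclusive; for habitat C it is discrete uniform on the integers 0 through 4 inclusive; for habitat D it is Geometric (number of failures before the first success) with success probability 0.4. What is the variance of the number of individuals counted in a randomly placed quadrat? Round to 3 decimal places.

2.949

Per component, A: μ=4.41, E[X²]=21.0798; B: μ=2.5, E[X²]=7.5; C: μ=2, E[X²]=6; D: μ=1.5, E[X²]=6.
E[X] = 0.2·4.41 + 0.4·2.5 + 0.2·2 + 0.2·1.5 = 2.582.
E[X²] = 0.2·21.0798 + 0.4·7.5 + 0.2·6 + 0.2·6 = 9.61596.
Var(X) = E[X²] − (E[X])² = 9.61596 − 6.66672 = 2.94924.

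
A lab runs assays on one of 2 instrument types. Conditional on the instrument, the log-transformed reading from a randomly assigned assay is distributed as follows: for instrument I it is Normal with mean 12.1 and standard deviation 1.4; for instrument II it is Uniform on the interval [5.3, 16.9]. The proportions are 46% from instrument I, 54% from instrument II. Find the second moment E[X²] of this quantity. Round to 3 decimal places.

For each component E[X²] = Var + (mean)², giving I: 148.37; II: 134.423.
Overall E[X²] = 0.46·148.37 + 0.54·134.423 = 140.839.

140.839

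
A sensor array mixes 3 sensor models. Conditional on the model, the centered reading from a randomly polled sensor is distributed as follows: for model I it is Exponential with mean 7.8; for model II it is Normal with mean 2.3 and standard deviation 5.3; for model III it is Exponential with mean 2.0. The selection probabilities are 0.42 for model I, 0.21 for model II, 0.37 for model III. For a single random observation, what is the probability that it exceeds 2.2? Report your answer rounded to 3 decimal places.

Conditional on each model, P(X > 2.2): I: 0.754235; II: 0.507527; III: 0.332871.
By total probability, P(X > 2.2) = 0.42·0.754235 + 0.21·0.507527 + 0.37·0.332871 = 0.546522.

0.547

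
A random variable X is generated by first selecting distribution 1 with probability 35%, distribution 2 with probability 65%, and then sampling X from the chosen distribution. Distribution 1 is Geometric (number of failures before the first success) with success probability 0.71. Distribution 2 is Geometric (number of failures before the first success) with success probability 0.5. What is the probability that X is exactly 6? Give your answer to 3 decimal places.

0.005

Conditional on each component, P(X = 6): 1: 0.000422325; 2: 0.0078125.
By total probability, P(X = 6) = 0.35·0.000422325 + 0.65·0.0078125 = 0.00522594.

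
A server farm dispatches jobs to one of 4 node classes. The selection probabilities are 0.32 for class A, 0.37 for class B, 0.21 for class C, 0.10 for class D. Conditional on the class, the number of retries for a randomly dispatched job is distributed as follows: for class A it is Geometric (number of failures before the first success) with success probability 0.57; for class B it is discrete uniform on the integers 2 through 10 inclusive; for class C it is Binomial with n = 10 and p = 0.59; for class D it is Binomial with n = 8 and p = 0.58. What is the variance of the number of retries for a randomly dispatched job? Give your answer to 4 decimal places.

Per component, A: μ=0.754386, E[X²]=1.89258; B: μ=6, E[X²]=42.6667; C: μ=5.9, E[X²]=37.229; D: μ=4.64, E[X²]=23.4784.
E[X] = 0.32·0.754386 + 0.37·6 + 0.21·5.9 + 0.1·4.64 = 4.1644.
E[X²] = 0.32·1.89258 + 0.37·42.6667 + 0.21·37.229 + 0.1·23.4784 = 26.5582.
Var(X) = E[X²] − (E[X])² = 26.5582 − 17.3423 = 9.21597.

9.2160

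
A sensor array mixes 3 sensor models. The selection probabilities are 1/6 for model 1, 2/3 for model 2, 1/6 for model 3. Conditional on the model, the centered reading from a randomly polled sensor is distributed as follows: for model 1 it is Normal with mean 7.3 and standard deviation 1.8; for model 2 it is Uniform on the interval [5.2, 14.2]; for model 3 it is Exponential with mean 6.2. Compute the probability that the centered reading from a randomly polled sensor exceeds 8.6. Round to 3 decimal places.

Conditional on each model, P(X > 8.6): 1: 0.235079; 2: 0.622222; 3: 0.249799.
By total probability, P(X > 8.6) = 0.166667·0.235079 + 0.666667·0.622222 + 0.166667·0.249799 = 0.495628.

0.496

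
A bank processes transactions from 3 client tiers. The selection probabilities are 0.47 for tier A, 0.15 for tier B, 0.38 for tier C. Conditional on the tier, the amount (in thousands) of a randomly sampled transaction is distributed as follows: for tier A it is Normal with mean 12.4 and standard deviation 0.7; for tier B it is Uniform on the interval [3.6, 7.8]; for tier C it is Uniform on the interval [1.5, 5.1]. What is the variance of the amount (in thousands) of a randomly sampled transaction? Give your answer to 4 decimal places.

Per component, A: μ=12.4, E[X²]=154.25; B: μ=5.7, E[X²]=33.96; C: μ=3.3, E[X²]=11.97.
E[X] = 0.47·12.4 + 0.15·5.7 + 0.38·3.3 = 7.937.
E[X²] = 0.47·154.25 + 0.15·33.96 + 0.38·11.97 = 82.1401.
Var(X) = E[X²] − (E[X])² = 82.1401 − 62.996 = 19.1441.

19.1441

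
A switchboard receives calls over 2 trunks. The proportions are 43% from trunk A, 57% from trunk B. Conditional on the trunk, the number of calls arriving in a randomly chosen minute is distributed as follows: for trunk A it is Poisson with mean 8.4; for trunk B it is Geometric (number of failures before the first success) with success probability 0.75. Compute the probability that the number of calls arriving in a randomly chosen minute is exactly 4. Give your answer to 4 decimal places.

0.0217

Conditional on each trunk, P(X = 4): A: 0.0466479; B: 0.00292969.
By total probability, P(X = 4) = 0.43·0.0466479 + 0.57·0.00292969 = 0.0217285.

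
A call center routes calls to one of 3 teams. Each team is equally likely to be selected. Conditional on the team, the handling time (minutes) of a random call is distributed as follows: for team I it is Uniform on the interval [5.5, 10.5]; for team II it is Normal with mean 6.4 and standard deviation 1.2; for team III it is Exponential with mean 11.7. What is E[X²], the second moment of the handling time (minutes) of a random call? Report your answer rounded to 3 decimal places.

127.421

For each component E[X²] = Var + (mean)², giving I: 66.0833; II: 42.4; III: 273.78.
Overall E[X²] = 0.333333·66.0833 + 0.333333·42.4 + 0.333333·273.78 = 127.421.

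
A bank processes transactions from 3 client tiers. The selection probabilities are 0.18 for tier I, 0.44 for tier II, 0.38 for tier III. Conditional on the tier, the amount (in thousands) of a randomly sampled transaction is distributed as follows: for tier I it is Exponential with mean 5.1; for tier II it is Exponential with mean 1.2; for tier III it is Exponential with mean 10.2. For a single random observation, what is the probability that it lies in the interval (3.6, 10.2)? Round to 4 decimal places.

0.2135

Conditional on each tier, P(3.6 < X < 10.2): I: 0.358338; II: 0.0495836; III: 0.334739.
By total probability, P(3.6 < X < 10.2) = 0.18·0.358338 + 0.44·0.0495836 + 0.38·0.334739 = 0.213518.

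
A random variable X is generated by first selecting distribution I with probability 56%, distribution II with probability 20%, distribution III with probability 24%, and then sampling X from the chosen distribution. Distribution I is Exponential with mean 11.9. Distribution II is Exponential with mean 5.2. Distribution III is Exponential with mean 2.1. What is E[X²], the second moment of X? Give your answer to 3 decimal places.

For each component E[X²] = Var + (mean)², giving I: 283.22; II: 54.08; III: 8.82.
Overall E[X²] = 0.56·283.22 + 0.2·54.08 + 0.24·8.82 = 171.536.

171.536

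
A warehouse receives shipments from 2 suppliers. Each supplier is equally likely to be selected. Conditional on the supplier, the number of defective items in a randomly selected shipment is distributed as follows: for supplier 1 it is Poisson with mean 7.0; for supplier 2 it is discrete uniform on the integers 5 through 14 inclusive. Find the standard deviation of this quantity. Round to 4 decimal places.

Per component, 1: μ=7, E[X²]=56; 2: μ=9.5, E[X²]=98.5.
E[X] = 0.5·7 + 0.5·9.5 = 8.25.
E[X²] = 0.5·56 + 0.5·98.5 = 77.25.
Var(X) = E[X²] − (E[X])² = 77.25 − 68.0625 = 9.1875.
SD(X) = √9.1875 = 3.03109.

3.0311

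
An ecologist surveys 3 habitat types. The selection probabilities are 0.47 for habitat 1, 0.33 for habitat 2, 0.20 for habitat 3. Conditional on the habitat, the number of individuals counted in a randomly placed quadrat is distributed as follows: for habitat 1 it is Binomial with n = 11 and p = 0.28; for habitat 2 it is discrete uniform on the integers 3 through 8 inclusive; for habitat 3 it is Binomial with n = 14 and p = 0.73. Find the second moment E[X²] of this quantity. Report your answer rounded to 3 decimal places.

37.887

For each component E[X²] = Var + (mean)², giving 1: 11.704; 2: 33.1667; 3: 107.208.
Overall E[X²] = 0.47·11.704 + 0.33·33.1667 + 0.2·107.208 = 37.8874.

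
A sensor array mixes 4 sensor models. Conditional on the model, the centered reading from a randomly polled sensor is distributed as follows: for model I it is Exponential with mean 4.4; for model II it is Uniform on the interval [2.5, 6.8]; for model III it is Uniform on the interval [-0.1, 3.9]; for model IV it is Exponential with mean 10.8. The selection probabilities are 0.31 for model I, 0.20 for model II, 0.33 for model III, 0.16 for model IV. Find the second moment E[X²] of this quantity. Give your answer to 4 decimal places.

For each component E[X²] = Var + (mean)², giving I: 38.72; II: 23.1633; III: 4.94333; IV: 233.28.
Overall E[X²] = 0.31·38.72 + 0.2·23.1633 + 0.33·4.94333 + 0.16·233.28 = 55.592.

55.5920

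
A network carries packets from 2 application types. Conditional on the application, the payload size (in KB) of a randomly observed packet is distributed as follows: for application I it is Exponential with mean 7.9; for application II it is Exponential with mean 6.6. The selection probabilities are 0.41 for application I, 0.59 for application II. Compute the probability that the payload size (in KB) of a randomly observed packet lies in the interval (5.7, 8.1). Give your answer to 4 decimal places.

Conditional on each application, P(5.7 < X < 8.1): I: 0.127331; II: 0.128535.
By total probability, P(5.7 < X < 8.1) = 0.41·0.127331 + 0.59·0.128535 = 0.128041.

0.1280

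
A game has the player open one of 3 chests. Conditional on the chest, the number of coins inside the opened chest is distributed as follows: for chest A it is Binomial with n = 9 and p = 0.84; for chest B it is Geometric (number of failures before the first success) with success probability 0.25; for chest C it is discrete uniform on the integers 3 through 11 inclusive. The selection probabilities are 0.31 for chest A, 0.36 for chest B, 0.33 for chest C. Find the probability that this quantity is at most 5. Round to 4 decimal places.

Conditional on each chest, P(X ≤ 5): A: 0.0420187; B: 0.822021; C: 0.333333.
By total probability, P(X ≤ 5) = 0.31·0.0420187 + 0.36·0.822021 + 0.33·0.333333 = 0.418954.

0.4190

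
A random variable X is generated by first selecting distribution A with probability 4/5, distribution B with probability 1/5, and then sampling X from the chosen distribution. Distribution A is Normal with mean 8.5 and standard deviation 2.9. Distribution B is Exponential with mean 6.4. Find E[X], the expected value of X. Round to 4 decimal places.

8.0800

Component means — A: 8.5; B: 6.4.
E[X] = 0.8·8.5 + 0.2·6.4 = 8.08.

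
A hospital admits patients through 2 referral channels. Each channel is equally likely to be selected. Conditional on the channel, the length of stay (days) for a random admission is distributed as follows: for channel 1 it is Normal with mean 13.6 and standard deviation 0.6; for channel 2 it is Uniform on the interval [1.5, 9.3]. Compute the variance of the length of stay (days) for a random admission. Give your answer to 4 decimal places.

19.5250

Per component, 1: μ=13.6, E[X²]=185.32; 2: μ=5.4, E[X²]=34.23.
E[X] = 0.5·13.6 + 0.5·5.4 = 9.5.
E[X²] = 0.5·185.32 + 0.5·34.23 = 109.775.
Var(X) = E[X²] − (E[X])² = 109.775 − 90.25 = 19.525.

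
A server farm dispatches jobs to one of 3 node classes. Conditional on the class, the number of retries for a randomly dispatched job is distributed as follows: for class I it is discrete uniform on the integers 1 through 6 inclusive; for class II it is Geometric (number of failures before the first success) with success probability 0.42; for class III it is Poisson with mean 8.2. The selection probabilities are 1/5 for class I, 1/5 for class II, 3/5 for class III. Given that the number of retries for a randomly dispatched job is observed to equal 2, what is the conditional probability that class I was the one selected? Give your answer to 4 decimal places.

0.4965

Likelihoods P(X=2 | ·): I: 0.166667; II: 0.141288; III: 0.00923385.
Posterior ∝ prior × likelihood. Numerator for I: 0.2·0.166667 = 0.0333333.
Normalizing constant: 0.2·0.166667 + 0.2·0.141288 + 0.6·0.00923385 = 0.0671312.
P(I | observation) = 0.0333333 / 0.0671312 = 0.49654.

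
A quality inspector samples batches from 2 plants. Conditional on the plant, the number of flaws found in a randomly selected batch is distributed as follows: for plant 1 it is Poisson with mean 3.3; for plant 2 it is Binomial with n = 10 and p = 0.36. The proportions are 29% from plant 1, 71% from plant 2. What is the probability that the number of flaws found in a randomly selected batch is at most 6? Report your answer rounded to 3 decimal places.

Conditional on each plant, P(X ≤ 6): 1: 0.949034; 2: 0.969462.
By total probability, P(X ≤ 6) = 0.29·0.949034 + 0.71·0.969462 = 0.963538.

0.964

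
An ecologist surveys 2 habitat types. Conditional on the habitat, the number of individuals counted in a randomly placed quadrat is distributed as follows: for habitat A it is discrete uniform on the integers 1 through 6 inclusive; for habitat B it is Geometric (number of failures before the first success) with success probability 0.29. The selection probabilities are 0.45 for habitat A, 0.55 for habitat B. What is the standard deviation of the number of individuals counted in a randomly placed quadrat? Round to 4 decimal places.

2.4959

Per component, A: μ=3.5, E[X²]=15.1667; B: μ=2.44828, E[X²]=14.4364.
E[X] = 0.45·3.5 + 0.55·2.44828 = 2.92155.
E[X²] = 0.45·15.1667 + 0.55·14.4364 = 14.765.
Var(X) = E[X²] − (E[X])² = 14.765 − 8.53546 = 6.22955.
SD(X) = √6.22955 = 2.49591.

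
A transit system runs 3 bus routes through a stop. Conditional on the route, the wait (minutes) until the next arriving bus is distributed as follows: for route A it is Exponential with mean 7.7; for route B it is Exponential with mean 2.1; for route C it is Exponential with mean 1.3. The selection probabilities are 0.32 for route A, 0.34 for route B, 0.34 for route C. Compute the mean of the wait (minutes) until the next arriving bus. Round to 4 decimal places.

3.6200

Component means — A: 7.7; B: 2.1; C: 1.3.
E[X] = 0.32·7.7 + 0.34·2.1 + 0.34·1.3 = 3.62.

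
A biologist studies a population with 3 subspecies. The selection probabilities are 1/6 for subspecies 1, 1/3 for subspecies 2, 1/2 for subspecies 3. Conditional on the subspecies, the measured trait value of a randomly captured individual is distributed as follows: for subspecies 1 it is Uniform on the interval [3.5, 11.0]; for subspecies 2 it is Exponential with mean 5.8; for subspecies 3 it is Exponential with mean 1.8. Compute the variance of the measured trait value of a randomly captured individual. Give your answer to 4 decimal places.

18.8733

Per component, 1: μ=7.25, E[X²]=57.25; 2: μ=5.8, E[X²]=67.28; 3: μ=1.8, E[X²]=6.48.
E[X] = 0.166667·7.25 + 0.333333·5.8 + 0.5·1.8 = 4.04167.
E[X²] = 0.166667·57.25 + 0.333333·67.28 + 0.5·6.48 = 35.2083.
Var(X) = E[X²] − (E[X])² = 35.2083 − 16.3351 = 18.8733.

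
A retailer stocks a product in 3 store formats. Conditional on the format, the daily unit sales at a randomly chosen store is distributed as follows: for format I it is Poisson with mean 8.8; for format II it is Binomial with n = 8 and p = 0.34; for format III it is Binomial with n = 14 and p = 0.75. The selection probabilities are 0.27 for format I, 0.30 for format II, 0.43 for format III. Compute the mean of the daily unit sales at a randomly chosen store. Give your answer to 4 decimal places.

7.7070

Component means — I: 8.8; II: 2.72; III: 10.5.
E[X] = 0.27·8.8 + 0.3·2.72 + 0.43·10.5 = 7.707.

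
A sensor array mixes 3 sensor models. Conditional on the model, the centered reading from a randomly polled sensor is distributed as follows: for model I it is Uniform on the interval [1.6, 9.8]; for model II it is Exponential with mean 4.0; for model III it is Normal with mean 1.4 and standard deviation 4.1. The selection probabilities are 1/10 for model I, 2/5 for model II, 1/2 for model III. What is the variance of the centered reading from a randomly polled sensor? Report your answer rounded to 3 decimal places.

17.757

Per component, I: μ=5.7, E[X²]=38.0933; II: μ=4, E[X²]=32; III: μ=1.4, E[X²]=18.77.
E[X] = 0.1·5.7 + 0.4·4 + 0.5·1.4 = 2.87.
E[X²] = 0.1·38.0933 + 0.4·32 + 0.5·18.77 = 25.9943.
Var(X) = E[X²] − (E[X])² = 25.9943 − 8.2369 = 17.7574.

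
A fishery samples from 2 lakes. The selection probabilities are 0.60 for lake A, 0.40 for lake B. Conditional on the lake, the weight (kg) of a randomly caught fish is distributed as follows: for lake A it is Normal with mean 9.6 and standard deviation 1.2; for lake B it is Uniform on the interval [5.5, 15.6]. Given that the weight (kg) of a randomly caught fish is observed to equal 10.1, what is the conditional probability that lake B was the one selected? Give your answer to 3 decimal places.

0.178

Likelihoods f(10.1 | ·): A: 0.30481; B: 0.0990099.
Posterior ∝ prior × likelihood. Numerator for B: 0.4·0.0990099 = 0.039604.
Normalizing constant: 0.6·0.30481 + 0.4·0.0990099 = 0.22249.
P(B | observation) = 0.039604 / 0.22249 = 0.178003.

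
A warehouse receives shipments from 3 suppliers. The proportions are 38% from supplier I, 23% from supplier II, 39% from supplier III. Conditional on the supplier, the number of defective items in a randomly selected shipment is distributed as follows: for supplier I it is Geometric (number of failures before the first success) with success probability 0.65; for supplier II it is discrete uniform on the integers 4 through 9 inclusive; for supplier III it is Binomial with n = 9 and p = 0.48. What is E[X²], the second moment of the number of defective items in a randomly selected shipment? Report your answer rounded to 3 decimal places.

For each component E[X²] = Var + (mean)², giving I: 1.11834; II: 45.1667; III: 20.9088.
Overall E[X²] = 0.38·1.11834 + 0.23·45.1667 + 0.39·20.9088 = 18.9677.

18.968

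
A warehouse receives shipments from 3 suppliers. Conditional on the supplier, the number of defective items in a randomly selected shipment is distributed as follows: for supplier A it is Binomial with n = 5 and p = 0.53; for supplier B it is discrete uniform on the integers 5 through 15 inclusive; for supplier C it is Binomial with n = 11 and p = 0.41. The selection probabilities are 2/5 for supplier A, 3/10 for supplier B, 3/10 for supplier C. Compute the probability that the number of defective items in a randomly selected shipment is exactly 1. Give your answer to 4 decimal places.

Conditional on each supplier, P(X = 1): A: 0.129312; B: 0; C: 0.0230514.
By total probability, P(X = 1) = 0.4·0.129312 + 0.3·0 + 0.3·0.0230514 = 0.05864.

0.0586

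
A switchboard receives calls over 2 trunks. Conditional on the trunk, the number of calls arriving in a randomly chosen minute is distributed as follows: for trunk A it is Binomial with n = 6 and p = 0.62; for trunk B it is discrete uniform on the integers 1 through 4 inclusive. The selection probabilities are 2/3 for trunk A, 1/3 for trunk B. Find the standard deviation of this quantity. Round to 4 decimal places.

Per component, A: μ=3.72, E[X²]=15.252; B: μ=2.5, E[X²]=7.5.
E[X] = 0.666667·3.72 + 0.333333·2.5 = 3.31333.
E[X²] = 0.666667·15.252 + 0.333333·7.5 = 12.668.
Var(X) = E[X²] − (E[X])² = 12.668 − 10.9782 = 1.68982.
SD(X) = √1.68982 = 1.29993.

1.2999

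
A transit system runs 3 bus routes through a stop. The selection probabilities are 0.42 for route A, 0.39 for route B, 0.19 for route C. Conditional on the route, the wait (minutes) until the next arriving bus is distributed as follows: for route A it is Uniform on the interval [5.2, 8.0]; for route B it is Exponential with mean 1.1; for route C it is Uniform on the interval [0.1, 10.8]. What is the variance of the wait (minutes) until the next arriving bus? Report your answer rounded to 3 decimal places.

9.022

Per component, A: μ=6.6, E[X²]=44.2133; B: μ=1.1, E[X²]=2.42; C: μ=5.45, E[X²]=39.2433.
E[X] = 0.42·6.6 + 0.39·1.1 + 0.19·5.45 = 4.2365.
E[X²] = 0.42·44.2133 + 0.39·2.42 + 0.19·39.2433 = 26.9696.
Var(X) = E[X²] − (E[X])² = 26.9696 − 17.9479 = 9.0217.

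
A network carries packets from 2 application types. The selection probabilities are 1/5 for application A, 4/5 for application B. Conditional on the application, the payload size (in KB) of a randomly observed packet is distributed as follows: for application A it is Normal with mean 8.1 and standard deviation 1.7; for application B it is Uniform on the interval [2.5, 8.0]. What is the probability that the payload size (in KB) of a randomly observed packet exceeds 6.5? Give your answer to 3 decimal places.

0.384

Conditional on each application, P(X > 6.5): A: 0.826693; B: 0.272727.
By total probability, P(X > 6.5) = 0.2·0.826693 + 0.8·0.272727 = 0.38352.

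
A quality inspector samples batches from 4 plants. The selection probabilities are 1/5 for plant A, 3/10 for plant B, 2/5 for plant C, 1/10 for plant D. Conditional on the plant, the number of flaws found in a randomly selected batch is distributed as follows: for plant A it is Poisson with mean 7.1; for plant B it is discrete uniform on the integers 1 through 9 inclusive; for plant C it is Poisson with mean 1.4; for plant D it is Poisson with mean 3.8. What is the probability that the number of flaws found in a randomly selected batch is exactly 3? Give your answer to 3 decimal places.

0.109

Conditional on each plant, P(X = 3): A: 0.049219; B: 0.111111; C: 0.112777; D: 0.204588.
By total probability, P(X = 3) = 0.2·0.049219 + 0.3·0.111111 + 0.4·0.112777 + 0.1·0.204588 = 0.108747.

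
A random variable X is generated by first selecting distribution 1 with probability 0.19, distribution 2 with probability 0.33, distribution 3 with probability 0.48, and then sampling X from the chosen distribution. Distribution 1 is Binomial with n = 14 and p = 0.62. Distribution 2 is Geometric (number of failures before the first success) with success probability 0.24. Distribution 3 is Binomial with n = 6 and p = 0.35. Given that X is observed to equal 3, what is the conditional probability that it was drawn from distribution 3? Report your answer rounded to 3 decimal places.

0.763

Likelihoods P(X=3 | ·): 1: 0.00206965; 2: 0.105354; 3: 0.235491.
Posterior ∝ prior × likelihood. Numerator for 3: 0.48·0.235491 = 0.113036.
Normalizing constant: 0.19·0.00206965 + 0.33·0.105354 + 0.48·0.235491 = 0.148196.
P(3 | observation) = 0.113036 / 0.148196 = 0.762745.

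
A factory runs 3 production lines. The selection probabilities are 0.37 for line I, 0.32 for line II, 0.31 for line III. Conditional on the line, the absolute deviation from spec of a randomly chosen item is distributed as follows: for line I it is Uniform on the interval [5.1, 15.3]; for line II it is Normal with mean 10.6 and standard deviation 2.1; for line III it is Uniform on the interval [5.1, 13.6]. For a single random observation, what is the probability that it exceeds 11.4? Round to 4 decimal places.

0.3342

Conditional on each line, P(X > 11.4): I: 0.382353; II: 0.351619; III: 0.258824.
By total probability, P(X > 11.4) = 0.37·0.382353 + 0.32·0.351619 + 0.31·0.258824 = 0.334224.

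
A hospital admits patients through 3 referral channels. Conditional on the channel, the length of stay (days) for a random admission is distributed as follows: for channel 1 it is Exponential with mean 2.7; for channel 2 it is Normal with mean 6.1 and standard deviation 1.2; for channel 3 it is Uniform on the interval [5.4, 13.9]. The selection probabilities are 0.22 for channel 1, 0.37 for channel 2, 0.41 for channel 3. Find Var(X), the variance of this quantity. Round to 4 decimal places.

11.8148

Per component, 1: μ=2.7, E[X²]=14.58; 2: μ=6.1, E[X²]=38.65; 3: μ=9.65, E[X²]=99.1433.
E[X] = 0.22·2.7 + 0.37·6.1 + 0.41·9.65 = 6.8075.
E[X²] = 0.22·14.58 + 0.37·38.65 + 0.41·99.1433 = 58.1569.
Var(X) = E[X²] − (E[X])² = 58.1569 − 46.3421 = 11.8148.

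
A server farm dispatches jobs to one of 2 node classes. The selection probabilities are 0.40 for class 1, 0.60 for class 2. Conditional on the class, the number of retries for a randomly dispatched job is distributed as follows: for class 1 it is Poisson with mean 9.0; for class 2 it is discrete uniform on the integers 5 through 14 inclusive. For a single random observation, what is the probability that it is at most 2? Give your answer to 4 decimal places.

Conditional on each class, P(X ≤ 2): 1: 0.0062322; 2: 0.
By total probability, P(X ≤ 2) = 0.4·0.0062322 + 0.6·0 = 0.00249288.

0.0025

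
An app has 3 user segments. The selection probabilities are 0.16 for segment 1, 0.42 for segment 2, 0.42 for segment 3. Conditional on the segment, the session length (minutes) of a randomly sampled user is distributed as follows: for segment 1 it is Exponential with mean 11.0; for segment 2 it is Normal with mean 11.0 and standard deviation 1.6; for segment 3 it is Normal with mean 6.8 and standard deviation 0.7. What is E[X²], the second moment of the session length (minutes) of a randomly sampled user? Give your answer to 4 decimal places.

For each component E[X²] = Var + (mean)², giving 1: 242; 2: 123.56; 3: 46.73.
Overall E[X²] = 0.16·242 + 0.42·123.56 + 0.42·46.73 = 110.242.

110.2418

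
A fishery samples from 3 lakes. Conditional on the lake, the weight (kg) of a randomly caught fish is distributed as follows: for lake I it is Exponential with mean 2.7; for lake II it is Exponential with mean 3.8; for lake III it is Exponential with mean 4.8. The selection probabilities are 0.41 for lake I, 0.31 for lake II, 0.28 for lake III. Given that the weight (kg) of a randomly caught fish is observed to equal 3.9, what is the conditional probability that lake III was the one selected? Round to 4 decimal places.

0.2847

Likelihoods f(3.9 | ·): I: 0.0873619; II: 0.094296; III: 0.0924474.
Posterior ∝ prior × likelihood. Numerator for III: 0.28·0.0924474 = 0.0258853.
Normalizing constant: 0.41·0.0873619 + 0.31·0.094296 + 0.28·0.0924474 = 0.0909354.
P(III | observation) = 0.0258853 / 0.0909354 = 0.284656.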